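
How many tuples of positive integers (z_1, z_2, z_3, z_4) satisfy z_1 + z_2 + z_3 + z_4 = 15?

Substitute z'_i = z_i - 1 (so z'_i >= 0). Then sum z'_i = 15 - 4 = 11.
Stars and bars: C(11+4-1, 4-1) = C(14,3).

Final answer: C(14,3) = 364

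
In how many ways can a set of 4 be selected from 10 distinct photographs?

C(10,4) = 10!/(4! x 6!).

Final answer: \binom{10}{4} = 210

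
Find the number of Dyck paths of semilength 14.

Total monotonic paths to (14,14): C(28,14) = 40116600.
Reflecting each bad path at its first crossing gives a bijection with paths to (13,15): C(28,15) = 37442160.
Valid Dyck paths: 40116600 - 37442160.
(These counts are the Catalan numbers.)

Final answer: C_{14} = 2674440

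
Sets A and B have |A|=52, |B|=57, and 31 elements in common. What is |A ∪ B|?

|A union B| = |A| + |B| - |A intersect B| = 52 + 57 - 31.

Final answer: 78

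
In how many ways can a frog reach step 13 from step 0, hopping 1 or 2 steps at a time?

Condition on the final move: it is a 1-step (f(n-1) ways to get there) or a 2-step (f(n-2) ways), so f(n) = f(n-1) + f(n-2), with f(1)=1, f(2)=2.
Building up term by term: f(1)=1, f(2)=2, f(3)=3, f(4)=5, f(5)=8, f(6)=13, f(7)=21, f(8)=34, f(9)=55, f(10)=89, f(11)=144, f(12)=233, f(13)=377.

Final answer: 377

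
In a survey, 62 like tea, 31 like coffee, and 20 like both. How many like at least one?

|A union B| = |A| + |B| - |A intersect B| = 62 + 31 - 20.

Final answer: 73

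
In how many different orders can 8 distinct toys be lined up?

The number of ways to arrange 8 distinct objects is 8!.

Final answer: 8! = 40320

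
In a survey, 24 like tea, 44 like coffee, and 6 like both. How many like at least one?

|A union B| = |A| + |B| - |A intersect B| = 24 + 44 - 6.

Final answer: 62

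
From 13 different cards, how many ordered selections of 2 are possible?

P(13,2) = 13!/(13-2)! = 13!/11!.

Final answer: P(13,2) = 156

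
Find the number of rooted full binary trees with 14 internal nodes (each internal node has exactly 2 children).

The structures are counted by the Catalan number C_n. Here n = 14.
C_n = C(2n,n)/(n+1), so C_{14} = C(28,14)/15 = 40116600/15.

Final answer: C_{14} = 2674440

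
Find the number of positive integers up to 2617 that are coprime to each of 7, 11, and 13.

|div by 7|=373, |div by 11|=237, |div by 13|=201.
|div by 7&11|=33, |div by 7&13|=28, |div by 11&13|=18, |div by all|=2.
By inclusion-exclusion, divisible by at least one: 373+237+201-33-28-18+2 = 734.
Not divisible by any: 2617 - 734.

Final answer: 1883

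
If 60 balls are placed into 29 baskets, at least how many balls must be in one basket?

By the pigeonhole principle: ceiling(60/29).

Final answer: 3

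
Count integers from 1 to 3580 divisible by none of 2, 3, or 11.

|div by 2|=1790, |div by 3|=1193, |div by 11|=325.
|div by 2&3|=596, |div by 2&11|=162, |div by 3&11|=108, |div by all|=54.
By inclusion-exclusion, divisible by at least one: 1790+1193+325-596-162-108+54 = 2496.
Not divisible by any: 3580 - 2496.

Final answer: 1084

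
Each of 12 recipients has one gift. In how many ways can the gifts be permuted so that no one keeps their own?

D(n) = (n-1)(D(n-1) + D(n-2)), D(0)=1, D(1)=0.
D(2) = 1 x (0 + 1) = 1
D(3) = 2 x (1 + 0) = 2
D(4) = 3 x (2 + 1) = 9
D(5) = 4 x (9 + 2) = 44
D(6) = 5 x (44 + 9) = 265
D(7) = 6 x (265 + 44) = 1854
D(8) = 7 x (1854 + 265) = 14833
D(9) = 8 x (14833 + 1854) = 133496
D(10) = 9 x (133496 + 14833) = 1334961
D(11) = 10 x (1334961 + 133496) = 14684570
D(12) = 11 x (D(11) + D(10)) = 11 x (14684570 + 1334961)

Final answer: D(12) = 176214841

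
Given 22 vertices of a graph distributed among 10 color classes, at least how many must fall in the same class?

By pigeonhole with 22 objects and 10 categories: ceiling(22/10).

Final answer: 3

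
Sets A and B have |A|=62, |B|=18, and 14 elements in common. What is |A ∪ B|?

|A union B| = |A| + |B| - |A intersect B| = 62 + 18 - 14.

Final answer: 66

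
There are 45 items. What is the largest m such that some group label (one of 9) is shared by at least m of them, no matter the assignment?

There are 9 possible values for group label (one of 9). With 45 items and 9 categories, by pigeonhole: ceiling(45/9).

Final answer: 5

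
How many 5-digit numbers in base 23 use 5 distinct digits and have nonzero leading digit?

First digit: 22 (nonzero). Second: 22 (not first). Third: 21, etc.
Total: 22 x 22 x 21 x 20 x 19.

Final answer: 3862320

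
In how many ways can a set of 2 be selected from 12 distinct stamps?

C(12,2) = 12!/(2! x (12-2)!).

Final answer: C(12,2) = 66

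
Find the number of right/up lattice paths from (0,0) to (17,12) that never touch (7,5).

Total paths to (17,12): C(29,12) = 51895935.
Paths through (7,5): C(12,5) x C(17,7) = 15402816.
Avoiding (7,5): 51895935 - 15402816.

Final answer: 36493119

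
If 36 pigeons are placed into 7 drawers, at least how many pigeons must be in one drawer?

By the pigeonhole principle: ceiling(36/7).

Final answer: 6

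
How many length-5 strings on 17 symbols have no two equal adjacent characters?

Let g(n) count such strings. g(1) = 17, and each valid string of length n-1 extends in 16 ways (any symbol but the last), so g(n) = 16 g(n-1).
Total: g(5) = 17 x 16^4.

Final answer: 17 x 16^{4} = 1114112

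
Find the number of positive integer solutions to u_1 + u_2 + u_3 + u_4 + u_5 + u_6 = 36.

Substitute u'_i = u_i - 1 (so u'_i >= 0). Then sum u'_i = 36 - 6 = 30.
Stars and bars: C(30+6-1, 6-1) = C(35,5).

Final answer: C(35,5) = 324632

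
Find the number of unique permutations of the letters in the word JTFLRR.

Letters (F:1, J:1, L:1, R:2, T:1). Total letters: 6.
Permutations = 6!/(2!).

Final answer: 360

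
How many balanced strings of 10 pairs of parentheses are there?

This is counted by the nth Catalan number C_n. Here n = 10 (pairs).
Using C_0 = 1 and C_(k+1) = C_k x 2(2k+1)/(k+2), build up term by term: C_1=1, C_2=2, C_3=5, C_4=14, C_5=42, C_6=132, C_7=429, C_8=1430, C_9=4862, C_10=16796.

Final answer: C_{10} = 16796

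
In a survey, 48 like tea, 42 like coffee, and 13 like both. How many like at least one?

|A union B| = |A| + |B| - |A intersect B| = 48 + 42 - 13.

Final answer: 77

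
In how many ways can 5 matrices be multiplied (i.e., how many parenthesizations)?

The structures are counted by the Catalan number C_n. Here n = 5 - 1 = 4.
C_n = C(2n,n) - C(2n,n+1), so C_{4} = C(8,4) - C(8,5) = 70 - 56.

Final answer: C_{4} = 14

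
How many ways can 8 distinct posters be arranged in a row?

The number of ways to arrange 8 distinct objects is 8!.

Final answer: 8! = 40320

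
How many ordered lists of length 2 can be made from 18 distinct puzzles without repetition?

P(18,2) = 18!/(18-2)! = 18!/16!.

Final answer: P(18,2) = 306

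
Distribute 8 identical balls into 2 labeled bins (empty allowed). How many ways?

Stars and bars: C(n+k-1, k-1) = C(9,1).

Final answer: C(9,1) = 9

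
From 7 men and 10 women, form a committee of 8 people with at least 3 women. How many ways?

Sum over valid woman counts:
C(10,3)C(7,5) = 2520
C(10,4)C(7,4) = 7350
C(10,5)C(7,3) = 8820
C(10,6)C(7,2) = 4410
C(10,7)C(7,1) = 840
C(10,8)C(7,0) = 45
Total: 2520 + 7350 + 8820 + 4410 + 840 + 45.

Final answer: 23985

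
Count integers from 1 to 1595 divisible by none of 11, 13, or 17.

|div by 11|=145, |div by 13|=122, |div by 17|=93.
|div by 11&13|=11, |div by 11&17|=8, |div by 13&17|=7, |div by all|=0.
By inclusion-exclusion, divisible by at least one: 145+122+93-11-8-7+0 = 334.
Not divisible by any: 1595 - 334.

Final answer: 1261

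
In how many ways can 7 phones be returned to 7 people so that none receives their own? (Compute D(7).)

Derangements satisfy D(n) = (n-1)(D(n-1) + D(n-2)), starting from D(0)=1, D(1)=0.
D(2) = 1 x (0 + 1) = 1
D(3) = 2 x (1 + 0) = 2
D(4) = 3 x (2 + 1) = 9
D(5) = 4 x (9 + 2) = 44
D(6) = 5 x (44 + 9) = 265
D(7) = 6 x (D(6) + D(5)) = 6 x (265 + 44)

Final answer: D(7) = 1854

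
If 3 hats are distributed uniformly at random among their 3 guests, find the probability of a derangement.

Use the recurrence D(n) = (n-1)(D(n-1) + D(n-2)) with D(0)=1, D(1)=0.
Building up: D(2)=1, D(3)=2.
Total arrangements: 3! = 6.
Probability = D(3)/3! = 1/3.

Final answer: D(3)/3! = 2/6 = 0.333333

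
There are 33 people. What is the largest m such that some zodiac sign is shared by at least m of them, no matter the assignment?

There are 12 possible values for zodiac sign. With 33 people and 12 categories, by pigeonhole: ceiling(33/12).

Final answer: 3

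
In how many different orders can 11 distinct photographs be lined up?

The number of ways to arrange 11 distinct objects is 11!.

Final answer: 11! = 39916800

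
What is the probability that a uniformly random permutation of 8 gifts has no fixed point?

Derangements satisfy D(n) = (n-1)(D(n-1) + D(n-2)), starting from D(0)=1, D(1)=0.
Building up: D(2)=1, D(3)=2, D(4)=9, D(5)=44, D(6)=265, D(7)=1854, D(8)=14833.
Total arrangements: 8! = 40320.
Probability = D(8)/8! = 2119/5760.

Final answer: D(8)/8! = 14833/40320 = 0.367882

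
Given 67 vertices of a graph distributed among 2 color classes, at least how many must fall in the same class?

By pigeonhole with 67 objects and 2 categories: ceiling(67/2).

Final answer: 34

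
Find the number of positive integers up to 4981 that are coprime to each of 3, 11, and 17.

|div by 3|=1660, |div by 11|=452, |div by 17|=293.
|div by 3&11|=150, |div by 3&17|=97, |div by 11&17|=26, |div by all|=8.
By inclusion-exclusion, divisible by at least one: 1660+452+293-150-97-26+8 = 2140.
Not divisible by any: 4981 - 2140.

Final answer: 2841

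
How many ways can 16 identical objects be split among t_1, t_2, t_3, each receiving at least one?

Substitute t'_i = t_i - 1 (so t'_i >= 0). Then sum t'_i = 16 - 3 = 13.
Stars and bars: C(13+3-1, 3-1) = C(15,2).

Final answer: C(15,2) = 105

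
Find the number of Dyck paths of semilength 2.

Total monotonic paths to (2,2): C(4,2) = 6.
By the reflection principle, paths that go above the diagonal number C(4,3) = 4.
Valid Dyck paths: 6 - 4.
(This is the Catalan number C_{2}.)

Final answer: C_{2} = 2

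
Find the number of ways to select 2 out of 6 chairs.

C(6,2) = 6!/(2! x (6-2)!).

Final answer: C(6,2) = 15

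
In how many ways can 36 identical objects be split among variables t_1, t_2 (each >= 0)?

Stars and bars with 36 stars and 1 bars:
C(36+2-1, 2-1) = C(37,1).

Final answer: C(37,1) = 37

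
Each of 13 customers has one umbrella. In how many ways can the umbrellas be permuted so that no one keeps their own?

D(n) = (n-1)(D(n-1) + D(n-2)), D(0)=1, D(1)=0.
D(2) = 1 x (0 + 1) = 1
D(3) = 2 x (1 + 0) = 2
D(4) = 3 x (2 + 1) = 9
D(5) = 4 x (9 + 2) = 44
D(6) = 5 x (44 + 9) = 265
D(7) = 6 x (265 + 44) = 1854
D(8) = 7 x (1854 + 265) = 14833
D(9) = 8 x (14833 + 1854) = 133496
D(10) = 9 x (133496 + 14833) = 1334961
D(11) = 10 x (1334961 + 133496) = 14684570
D(12) = 11 x (14684570 + 1334961) = 176214841
D(13) = 12 x (D(12) + D(11)) = 12 x (176214841 + 14684570)

Final answer: D(13) = 2290792932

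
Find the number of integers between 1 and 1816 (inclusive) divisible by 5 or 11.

Multiples of 5: 363. Multiples of 11: 165. Of both (lcm=55): 33.
By inclusion-exclusion: 363 + 165 - 33.

Final answer: 495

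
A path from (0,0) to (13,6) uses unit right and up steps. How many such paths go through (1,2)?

Paths (0,0)->(1,2): C(3,2) = 3.
Paths (1,2)->(13,6): C(16,4) = 1820.
By multiplication principle: 3 x 1820.

Final answer: 5460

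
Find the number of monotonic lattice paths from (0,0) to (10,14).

Each path has 10 right steps and 14 up steps in some order (24 steps total).
Choose which 14 of the 24 steps are up: C(24,14).

Final answer: C(24,14) = 1961256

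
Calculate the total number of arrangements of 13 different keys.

The number of ways to arrange 13 distinct objects is 13!.

Final answer: 13! = 6227020800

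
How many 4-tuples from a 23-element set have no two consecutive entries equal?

First character: 23 choices. Each subsequent: 22 choices (must differ from the previous one).
Total: 23 x 22^3.

Final answer: 23 x 22^{3} = 244904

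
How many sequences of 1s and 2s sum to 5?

Let f(n) be the number of climbs. Removing the last move (1 or 2 steps) gives f(n) = f(n-1) + f(n-2); base cases f(1)=1, f(2)=2.
Computing successive values: f(1)=1, f(2)=2, f(3)=3, f(4)=5, f(5)=8.

Final answer: 8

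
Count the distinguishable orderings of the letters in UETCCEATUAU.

Letters (A:2, C:2, E:2, T:2, U:3). Total letters: 11.
Permutations = 11!/(3! x 2! x 2! x 2! x 2!).

Final answer: 415800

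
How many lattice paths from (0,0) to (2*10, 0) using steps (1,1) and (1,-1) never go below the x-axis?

Total monotonic paths to (10,10): C(20,10) = 184756.
Paths that cross above y=x (reflection bijection): C(20,11) = 167960.
Valid Dyck paths: 184756 - 167960.
(These counts are the Catalan numbers.)

Final answer: C_{10} = 16796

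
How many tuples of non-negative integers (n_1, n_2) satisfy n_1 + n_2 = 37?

Stars and bars with 37 stars and 1 bars:
C(37+2-1, 2-1) = C(38,1).

Final answer: C(38,1) = 38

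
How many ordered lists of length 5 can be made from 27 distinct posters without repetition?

P(27,5) = 27!/(27-5)! = 27!/22!.

Final answer: P(27,5) = 9687600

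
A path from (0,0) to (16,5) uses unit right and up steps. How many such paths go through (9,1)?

Paths (0,0)->(9,1): C(10,1) = 10.
Paths (9,1)->(16,5): C(11,4) = 330.
By multiplication principle: 10 x 330.

Final answer: 3300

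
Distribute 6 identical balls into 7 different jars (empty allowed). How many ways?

Stars and bars: C(n+k-1, k-1) = C(12,6).

Final answer: C(12,6) = 924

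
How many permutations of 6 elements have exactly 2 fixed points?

Choose which 2 elements are fixed: C(6,2) = 15.
Derange the remaining 4 using D(j) = (j-1)(D(j-1) + D(j-2)), D(0)=1, D(1)=0: D(2)=1, D(3)=2, D(4)=9.
Total: 15 x 9.

Final answer: C(6,2) D(4) = 135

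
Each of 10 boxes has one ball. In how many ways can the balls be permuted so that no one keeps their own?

Derangements satisfy D(n) = (n-1)(D(n-1) + D(n-2)), starting from D(0)=1, D(1)=0.
D(2) = 1 x (0 + 1) = 1
D(3) = 2 x (1 + 0) = 2
D(4) = 3 x (2 + 1) = 9
D(5) = 4 x (9 + 2) = 44
D(6) = 5 x (44 + 9) = 265
D(7) = 6 x (265 + 44) = 1854
D(8) = 7 x (1854 + 265) = 14833
D(9) = 8 x (14833 + 1854) = 133496
D(10) = 9 x (D(9) + D(8)) = 9 x (133496 + 14833)

Final answer: D(10) = 1334961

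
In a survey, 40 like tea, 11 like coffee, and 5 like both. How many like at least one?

|A union B| = |A| + |B| - |A intersect B| = 40 + 11 - 5.

Final answer: 46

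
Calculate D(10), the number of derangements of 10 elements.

Use the recurrence D(n) = (n-1)(D(n-1) + D(n-2)) with D(0)=1, D(1)=0.
D(2) = 1 x (0 + 1) = 1
D(3) = 2 x (1 + 0) = 2
D(4) = 3 x (2 + 1) = 9
D(5) = 4 x (9 + 2) = 44
D(6) = 5 x (44 + 9) = 265
D(7) = 6 x (265 + 44) = 1854
D(8) = 7 x (1854 + 265) = 14833
D(9) = 8 x (14833 + 1854) = 133496
D(10) = 9 x (D(9) + D(8)) = 9 x (133496 + 14833)

Final answer: D(10) = 1334961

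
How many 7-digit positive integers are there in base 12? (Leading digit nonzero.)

These are the integers in [12^6, 12^7), so the count is 12^7 - 12^6 = 11 x 12^6.

Final answer: 32845824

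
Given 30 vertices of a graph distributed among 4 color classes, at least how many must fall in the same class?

By pigeonhole with 30 objects and 4 categories: ceiling(30/4).

Final answer: 8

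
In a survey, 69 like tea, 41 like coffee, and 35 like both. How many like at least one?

|A union B| = |A| + |B| - |A intersect B| = 69 + 41 - 35.

Final answer: 75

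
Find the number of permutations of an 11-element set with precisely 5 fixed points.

Choose which 5 elements are fixed: C(11,5) = 462.
Derange the remaining 6 using D(j) = (j-1)(D(j-1) + D(j-2)), D(0)=1, D(1)=0: D(2)=1, D(3)=2, D(4)=9, D(5)=44, D(6)=265.
Total: 462 x 265.

Final answer: C(11,5) D(6) = 122430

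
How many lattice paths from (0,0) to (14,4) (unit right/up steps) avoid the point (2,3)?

Total paths to (14,4): C(18,4) = 3060.
Paths through (2,3): C(5,3) x C(13,1) = 130.
Avoiding (2,3): 3060 - 130.

Final answer: 2930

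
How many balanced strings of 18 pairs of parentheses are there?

This is counted by the nth Catalan number C_n. Here n = 18 (pairs).
C_n = (2n)!/(n!(n+1)!), so C_{18} = 36!/(18! x 19!) = C(36,18)/19 = 9075135300/19.

Final answer: C_{18} = 477638700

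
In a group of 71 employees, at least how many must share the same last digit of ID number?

There are 10 possible values for last digit of ID number. With 71 employees and 10 categories, by pigeonhole: ceiling(71/10).

Final answer: 8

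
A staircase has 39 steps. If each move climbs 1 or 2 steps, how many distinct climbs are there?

Condition on the final move: it is a 1-step (f(n-1) ways to get there) or a 2-step (f(n-2) ways), so f(n) = f(n-1) + f(n-2), with f(1)=1, f(2)=2.
Building up term by term: f(1)=1, f(2)=2, f(3)=3, f(4)=5, f(5)=8, f(6)=13, f(7)=21, f(8)=34, f(9)=55, f(10)=89, f(11)=144, f(12)=233, f(13)=377, f(14)=610, f(15)=987, f(16)=1597, f(17)=2584, f(18)=4181, f(19)=6765, f(20)=10946, f(21)=17711, f(22)=28657, f(23)=46368, f(24)=75025, f(25)=121393, f(26)=196418, f(27)=317811, f(28)=514229, f(29)=832040, f(30)=1346269, f(31)=2178309, f(32)=3524578, f(33)=5702887, f(34)=9227465, f(35)=14930352, f(36)=24157817, f(37)=39088169, f(38)=63245986, f(39)=102334155.

Final answer: 102334155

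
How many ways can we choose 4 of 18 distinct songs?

C(18,4) = 18!/(4! x (18-4)!).

Final answer: C(18,4) = 3060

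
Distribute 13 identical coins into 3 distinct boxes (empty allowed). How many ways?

Stars and bars: C(n+k-1, k-1) = C(15,2).

Final answer: C(15,2) = 105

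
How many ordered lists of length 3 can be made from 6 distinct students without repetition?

P(6,3) = 6!/(6-3)! = 6!/3!.

Final answer: P(6,3) = 120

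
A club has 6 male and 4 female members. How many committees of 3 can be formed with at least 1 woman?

Sum over valid woman counts:
C(4,1)C(6,2) = 60
C(4,2)C(6,1) = 36
C(4,3)C(6,0) = 4
Total: 60 + 36 + 4.

Final answer: 100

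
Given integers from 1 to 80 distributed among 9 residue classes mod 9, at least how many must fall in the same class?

By pigeonhole with 80 objects and 9 categories: ceiling(80/9).

Final answer: 9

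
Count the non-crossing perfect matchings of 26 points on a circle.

This is counted by the nth Catalan number C_n. Here n = 26/2 = 13.
C_n = C(2n,n) - C(2n,n+1), so C_{13} = C(26,13) - C(26,14) = 10400600 - 9657700.

Final answer: C_{13} = 742900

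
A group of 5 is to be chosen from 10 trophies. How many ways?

C(10,5) = 10!/(5! x (10-5)!).

Final answer: C(10,5) = 252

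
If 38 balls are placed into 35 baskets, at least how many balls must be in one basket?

By the pigeonhole principle: ceiling(38/35).

Final answer: 2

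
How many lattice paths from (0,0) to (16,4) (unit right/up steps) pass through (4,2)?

Paths (0,0)->(4,2): C(6,2) = 15.
Paths (4,2)->(16,4): C(14,2) = 91.
By multiplication principle: 15 x 91.

Final answer: 1365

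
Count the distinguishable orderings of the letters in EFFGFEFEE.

Letters (E:4, F:4, G:1). Total letters: 9.
Permutations = 9!/(4! x 4!).

Final answer: 630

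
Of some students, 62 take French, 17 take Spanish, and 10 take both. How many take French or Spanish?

|A union B| = |A| + |B| - |A intersect B| = 62 + 17 - 10.

Final answer: 69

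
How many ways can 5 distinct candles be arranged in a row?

The number of ways to arrange 5 distinct objects is 5!.

Final answer: 5! = 120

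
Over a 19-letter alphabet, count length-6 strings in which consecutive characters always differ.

First character: 19 choices. Each subsequent: 18 choices (must differ from the previous one).
Total: 19 x 18^5.

Final answer: 19 x 18^{5} = 35901792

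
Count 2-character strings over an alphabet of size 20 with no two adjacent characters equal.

Let g(n) count such strings. g(1) = 20, and each valid string of length n-1 extends in 19 ways (any symbol but the last), so g(n) = 19 g(n-1).
Total: g(2) = 20 x 19^1.

Final answer: 20 x 19^{1} = 380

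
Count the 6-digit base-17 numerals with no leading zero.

In base 17, the leading digit has 16 choices (1..16); each of the remaining 5 digits has 17 choices.
Total: 16 x 17^5.

Final answer: 22717712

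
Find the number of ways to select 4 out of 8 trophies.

C(8,4) = 8!/(4! x (8-4)!).

Final answer: C(8,4) = 70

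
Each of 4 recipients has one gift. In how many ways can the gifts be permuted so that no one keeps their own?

D(n) = (n-1)(D(n-1) + D(n-2)), D(0)=1, D(1)=0.
D(2) = 1 x (0 + 1) = 1
D(3) = 2 x (1 + 0) = 2
D(4) = 3 x (D(3) + D(2)) = 3 x (2 + 1)

Final answer: D(4) = 9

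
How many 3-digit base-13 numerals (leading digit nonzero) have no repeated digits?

First digit: 12 (nonzero). Second: 12 (not first). Third: 11, etc.
Total: 12 x 12 x 11.

Final answer: 1584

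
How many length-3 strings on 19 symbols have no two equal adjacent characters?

Let g(n) count such strings. g(1) = 19, and each valid string of length n-1 extends in 18 ways (any symbol but the last), so g(n) = 18 g(n-1).
Total: g(3) = 19 x 18^2.

Final answer: 19 x 18^{2} = 6156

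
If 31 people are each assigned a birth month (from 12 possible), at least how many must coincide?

There are 12 possible values for birth month. With 31 people and 12 categories, by pigeonhole: ceiling(31/12).

Final answer: 3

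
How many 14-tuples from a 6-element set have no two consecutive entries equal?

Let g(n) count such strings. g(1) = 6, and each valid string of length n-1 extends in 5 ways (any symbol but the last), so g(n) = 5 g(n-1).
Total: g(14) = 6 x 5^13.

Final answer: 6 x 5^{13} = 7324218750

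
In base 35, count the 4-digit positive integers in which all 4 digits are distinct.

First digit: 34 (nonzero). Second: 34 (not first). Third: 33, etc.
Total: 34 x 34 x 33 x 32.

Final answer: 1220736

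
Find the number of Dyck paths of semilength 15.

Total monotonic paths to (15,15): C(30,15) = 155117520.
Paths that cross above y=x (reflection bijection): C(30,16) = 145422675.
Valid Dyck paths: 155117520 - 145422675.
(This is the Catalan number C_{15}.)

Final answer: C_{15} = 9694845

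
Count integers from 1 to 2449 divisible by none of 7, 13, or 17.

|div by 7|=349, |div by 13|=188, |div by 17|=144.
|div by 7&13|=26, |div by 7&17|=20, |div by 13&17|=11, |div by all|=1.
By inclusion-exclusion, divisible by at least one: 349+188+144-26-20-11+1 = 625.
Not divisible by any: 2449 - 625.

Final answer: 1824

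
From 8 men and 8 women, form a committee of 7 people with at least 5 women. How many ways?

Sum over valid woman counts:
C(8,5)C(8,2) = 1568
C(8,6)C(8,1) = 224
C(8,7)C(8,0) = 8
Total: 1568 + 224 + 8.

Final answer: 1800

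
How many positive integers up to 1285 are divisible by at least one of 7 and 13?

Multiples of 7: 183. Multiples of 13: 98. Of both (lcm=91): 14.
By inclusion-exclusion: 183 + 98 - 14.

Final answer: 267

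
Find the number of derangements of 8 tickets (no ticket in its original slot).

Use the recurrence D(n) = (n-1)(D(n-1) + D(n-2)) with D(0)=1, D(1)=0.
D(2) = 1 x (0 + 1) = 1
D(3) = 2 x (1 + 0) = 2
D(4) = 3 x (2 + 1) = 9
D(5) = 4 x (9 + 2) = 44
D(6) = 5 x (44 + 9) = 265
D(7) = 6 x (265 + 44) = 1854
D(8) = 7 x (D(7) + D(6)) = 7 x (1854 + 265)

Final answer: D(8) = 14833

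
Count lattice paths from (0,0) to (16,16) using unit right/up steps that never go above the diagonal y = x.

Total monotonic paths to (16,16): C(32,16) = 601080390.
A path is bad iff it touches y = x + 1; reflecting its initial segment maps bad paths bijectively onto all paths to (15,17), of which there are C(32,17) = 565722720.
Valid Dyck paths: 601080390 - 565722720.
(This is the Catalan number C_{16}.)

Final answer: C_{16} = 35357670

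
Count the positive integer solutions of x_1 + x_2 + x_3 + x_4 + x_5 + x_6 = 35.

Substitute x'_i = x_i - 1 (so x'_i >= 0). Then sum x'_i = 35 - 6 = 29.
Stars and bars: C(29+6-1, 6-1) = C(34,5).

Final answer: C(34,5) = 278256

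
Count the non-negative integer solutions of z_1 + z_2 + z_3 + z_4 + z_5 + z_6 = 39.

Stars and bars with 39 stars and 5 bars:
C(39+6-1, 6-1) = C(44,5).

Final answer: C(44,5) = 1086008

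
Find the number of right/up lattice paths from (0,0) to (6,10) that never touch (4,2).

Total paths to (6,10): C(16,10) = 8008.
Paths through (4,2): C(6,2) x C(10,8) = 675.
Avoiding (4,2): 8008 - 675.

Final answer: 7333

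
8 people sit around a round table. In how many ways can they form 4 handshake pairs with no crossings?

The structures are counted by the Catalan number C_n. Here n = 8/2 = 4.
Using C_0 = 1 and C_(k+1) = C_k x 2(2k+1)/(k+2), build up term by term: C_1=1, C_2=2, C_3=5, C_4=14.

Final answer: C_{4} = 14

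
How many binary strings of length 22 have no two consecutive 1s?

Let a(n) count valid strings. If the last bit is 0 the prefix is any valid string of length n-1; if it is 1 the string must end in 01 with a valid prefix of length n-2. So a(n) = a(n-1) + a(n-2), a(1)=2, a(2)=3.
Building up term by term: a(1)=2, a(2)=3, a(3)=5, a(4)=8, a(5)=13, a(6)=21, a(7)=34, a(8)=55, a(9)=89, a(10)=144, a(11)=233, a(12)=377, a(13)=610, a(14)=987, a(15)=1597, a(16)=2584, a(17)=4181, a(18)=6765, a(19)=10946, a(20)=17711, a(21)=28657, a(22)=46368.

Final answer: 46368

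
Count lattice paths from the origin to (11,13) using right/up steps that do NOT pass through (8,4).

Total paths to (11,13): C(24,13) = 2496144.
Paths through (8,4): C(12,4) x C(12,9) = 108900.
Avoiding (8,4): 2496144 - 108900.

Final answer: 2387244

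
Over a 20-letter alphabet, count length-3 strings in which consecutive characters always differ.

Let g(n) count such strings. g(1) = 20, and each valid string of length n-1 extends in 19 ways (any symbol but the last), so g(n) = 19 g(n-1).
Total: g(3) = 20 x 19^2.

Final answer: 20 x 19^{2} = 7220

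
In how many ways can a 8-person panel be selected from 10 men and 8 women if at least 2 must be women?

Sum over valid woman counts:
C(8,2)C(10,6) = 5880
C(8,3)C(10,5) = 14112
C(8,4)C(10,4) = 14700
C(8,5)C(10,3) = 6720
C(8,6)C(10,2) = 1260
C(8,7)C(10,1) = 80
C(8,8)C(10,0) = 1
Total: 5880 + 14112 + 14700 + 6720 + 1260 + 80 + 1.

Final answer: 42753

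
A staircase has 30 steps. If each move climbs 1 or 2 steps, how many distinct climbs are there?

Condition on the final move: it is a 1-step (f(n-1) ways to get there) or a 2-step (f(n-2) ways), so f(n) = f(n-1) + f(n-2), with f(1)=1, f(2)=2.
Building up term by term: f(1)=1, f(2)=2, f(3)=3, f(4)=5, f(5)=8, f(6)=13, f(7)=21, f(8)=34, f(9)=55, f(10)=89, f(11)=144, f(12)=233, f(13)=377, f(14)=610, f(15)=987, f(16)=1597, f(17)=2584, f(18)=4181, f(19)=6765, f(20)=10946, f(21)=17711, f(22)=28657, f(23)=46368, f(24)=75025, f(25)=121393, f(26)=196418, f(27)=317811, f(28)=514229, f(29)=832040, f(30)=1346269.

Final answer: 1346269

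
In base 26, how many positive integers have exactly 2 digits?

These are the integers in [26^1, 26^2), so the count is 26^2 - 26^1 = 25 x 26^1.

Final answer: 650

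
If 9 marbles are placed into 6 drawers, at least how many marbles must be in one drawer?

By the pigeonhole principle: ceiling(9/6).

Final answer: 2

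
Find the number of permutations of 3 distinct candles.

The number of ways to arrange 3 distinct objects is 3!.

Final answer: 3! = 6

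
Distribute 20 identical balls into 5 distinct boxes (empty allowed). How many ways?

Stars and bars: C(n+k-1, k-1) = C(24,4).

Final answer: C(24,4) = 10626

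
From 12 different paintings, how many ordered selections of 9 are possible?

P(12,9) = 12!/(12-9)! = 12!/3!.

Final answer: P(12,9) = 79833600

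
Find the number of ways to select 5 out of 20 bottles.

C(20,5) = 20!/(5! x (20-5)!).

Final answer: C(20,5) = 15504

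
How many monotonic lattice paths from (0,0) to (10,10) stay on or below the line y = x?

Total monotonic paths to (10,10): C(20,10) = 184756.
Paths that cross above y=x (reflection bijection): C(20,11) = 167960.
Valid Dyck paths: 184756 - 167960.
(Check: C(20,10) - C(20,11) = C(20,10)/11, the Catalan number C_{10}.)

Final answer: C_{10} = 16796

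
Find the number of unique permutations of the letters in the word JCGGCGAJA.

Letters (A:2, C:2, G:3, J:2). Total letters: 9.
Permutations = 9!/(3! x 2! x 2! x 2!).

Final answer: 7560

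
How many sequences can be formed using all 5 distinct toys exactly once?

The number of ways to arrange 5 distinct objects is 5!.

Final answer: 5! = 120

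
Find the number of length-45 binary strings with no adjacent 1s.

Classify by the final bit: ...0 gives a(n-1) strings, ...01 gives a(n-2) strings. Thus a(n) = a(n-1) + a(n-2) with a(1)=2, a(2)=3.
Computing successive values: a(1)=2, a(2)=3, a(3)=5, a(4)=8, a(5)=13, a(6)=21, a(7)=34, a(8)=55, a(9)=89, a(10)=144, a(11)=233, a(12)=377, a(13)=610, a(14)=987, a(15)=1597, a(16)=2584, a(17)=4181, a(18)=6765, a(19)=10946, a(20)=17711, a(21)=28657, a(22)=46368, a(23)=75025, a(24)=121393, a(25)=196418, a(26)=317811, a(27)=514229, a(28)=832040, a(29)=1346269, a(30)=2178309, a(31)=3524578, a(32)=5702887, a(33)=9227465, a(34)=14930352, a(35)=24157817, a(36)=39088169, a(37)=63245986, a(38)=102334155, a(39)=165580141, a(40)=267914296, a(41)=433494437, a(42)=701408733, a(43)=1134903170, a(44)=1836311903, a(45)=2971215073.

Final answer: 2971215073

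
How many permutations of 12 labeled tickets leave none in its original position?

Use the recurrence D(n) = (n-1)(D(n-1) + D(n-2)) with D(0)=1, D(1)=0.
D(2) = 1 x (0 + 1) = 1
D(3) = 2 x (1 + 0) = 2
D(4) = 3 x (2 + 1) = 9
D(5) = 4 x (9 + 2) = 44
D(6) = 5 x (44 + 9) = 265
D(7) = 6 x (265 + 44) = 1854
D(8) = 7 x (1854 + 265) = 14833
D(9) = 8 x (14833 + 1854) = 133496
D(10) = 9 x (133496 + 14833) = 1334961
D(11) = 10 x (1334961 + 133496) = 14684570
D(12) = 11 x (D(11) + D(10)) = 11 x (14684570 + 1334961)

Final answer: D(12) = 176214841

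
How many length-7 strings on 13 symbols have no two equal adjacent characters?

First character: 13 choices. Each subsequent: 12 choices (must differ from the previous one).
Total: 13 x 12^6.

Final answer: 13 x 12^{6} = 38817792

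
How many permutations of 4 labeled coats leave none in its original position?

D(n) = (n-1)(D(n-1) + D(n-2)), D(0)=1, D(1)=0.
D(2) = 1 x (0 + 1) = 1
D(3) = 2 x (1 + 0) = 2
D(4) = 3 x (D(3) + D(2)) = 3 x (2 + 1)

Final answer: D(4) = 9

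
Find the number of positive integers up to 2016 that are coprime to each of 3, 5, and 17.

|div by 3|=672, |div by 5|=403, |div by 17|=118.
|div by 3&5|=134, |div by 3&17|=39, |div by 5&17|=23, |div by all|=7.
By inclusion-exclusion, divisible by at least one: 672+403+118-134-39-23+7 = 1004.
Not divisible by any: 2016 - 1004.

Final answer: 1012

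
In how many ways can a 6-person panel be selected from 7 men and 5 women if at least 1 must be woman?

Sum over valid woman counts:
C(5,1)C(7,5) = 105
C(5,2)C(7,4) = 350
C(5,3)C(7,3) = 350
C(5,4)C(7,2) = 105
C(5,5)C(7,1) = 7
Total: 105 + 350 + 350 + 105 + 7.

Final answer: 917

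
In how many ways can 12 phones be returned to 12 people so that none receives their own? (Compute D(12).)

Use the recurrence D(n) = (n-1)(D(n-1) + D(n-2)) with D(0)=1, D(1)=0.
D(2) = 1 x (0 + 1) = 1
D(3) = 2 x (1 + 0) = 2
D(4) = 3 x (2 + 1) = 9
D(5) = 4 x (9 + 2) = 44
D(6) = 5 x (44 + 9) = 265
D(7) = 6 x (265 + 44) = 1854
D(8) = 7 x (1854 + 265) = 14833
D(9) = 8 x (14833 + 1854) = 133496
D(10) = 9 x (133496 + 14833) = 1334961
D(11) = 10 x (1334961 + 133496) = 14684570
D(12) = 11 x (D(11) + D(10)) = 11 x (14684570 + 1334961)

Final answer: D(12) = 176214841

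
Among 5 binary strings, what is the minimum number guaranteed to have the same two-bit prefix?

There are 4 possible values for two-bit prefix. With 5 binary strings and 4 categories, by pigeonhole: ceiling(5/4).

Final answer: 2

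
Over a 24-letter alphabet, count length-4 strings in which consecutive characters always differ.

Let g(n) count such strings. g(1) = 24, and each valid string of length n-1 extends in 23 ways (any symbol but the last), so g(n) = 23 g(n-1).
Total: g(4) = 24 x 23^3.

Final answer: 24 x 23^{3} = 292008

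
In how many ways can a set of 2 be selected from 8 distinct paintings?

C(8,2) = 8!/(2! x (8-2)!).

Final answer: C(8,2) = 28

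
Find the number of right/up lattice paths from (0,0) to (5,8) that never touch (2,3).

Total paths to (5,8): C(13,8) = 1287.
Paths through (2,3): C(5,3) x C(8,5) = 560.
Avoiding (2,3): 1287 - 560.

Final answer: 727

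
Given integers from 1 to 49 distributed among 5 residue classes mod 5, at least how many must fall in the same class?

By pigeonhole with 49 objects and 5 categories: ceiling(49/5).

Final answer: 10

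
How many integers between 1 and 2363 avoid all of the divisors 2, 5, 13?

|div by 2|=1181, |div by 5|=472, |div by 13|=181.
|div by 2&5|=236, |div by 2&13|=90, |div by 5&13|=36, |div by all|=18.
By inclusion-exclusion, divisible by at least one: 1181+472+181-236-90-36+18 = 1490.
Not divisible by any: 2363 - 1490.

Final answer: 873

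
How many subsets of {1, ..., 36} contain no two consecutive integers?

Condition on whether n belongs to the subset: if not, any valid subset of {1, ..., n-1} works (a(n-1)); if so, n-1 is excluded and the rest is a valid subset of {1, ..., n-2} (a(n-2)). Hence a(n) = a(n-1) + a(n-2), a(1)=2, a(2)=3.
Building up term by term: a(1)=2, a(2)=3, a(3)=5, a(4)=8, a(5)=13, a(6)=21, a(7)=34, a(8)=55, a(9)=89, a(10)=144, a(11)=233, a(12)=377, a(13)=610, a(14)=987, a(15)=1597, a(16)=2584, a(17)=4181, a(18)=6765, a(19)=10946, a(20)=17711, a(21)=28657, a(22)=46368, a(23)=75025, a(24)=121393, a(25)=196418, a(26)=317811, a(27)=514229, a(28)=832040, a(29)=1346269, a(30)=2178309, a(31)=3524578, a(32)=5702887, a(33)=9227465, a(34)=14930352, a(35)=24157817, a(36)=39088169.

Final answer: 39088169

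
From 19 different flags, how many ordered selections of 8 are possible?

P(19,8) = 19!/(19-8)! = 19!/11!.

Final answer: P(19,8) = 3047466240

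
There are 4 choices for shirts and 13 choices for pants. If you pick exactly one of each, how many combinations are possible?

By the multiplication principle: 4 x 13.

Final answer: 52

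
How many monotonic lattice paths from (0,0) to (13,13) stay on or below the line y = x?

Total monotonic paths to (13,13): C(26,13) = 10400600.
By the reflection principle, paths that go above the diagonal number C(26,14) = 9657700.
Valid Dyck paths: 10400600 - 9657700.
(This is the Catalan number C_{13}.)

Final answer: C_{13} = 742900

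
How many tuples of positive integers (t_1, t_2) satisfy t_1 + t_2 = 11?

Substitute t'_i = t_i - 1 (so t'_i >= 0). Then sum t'_i = 11 - 2 = 9.
Stars and bars: C(9+2-1, 2-1) = C(10,1).

Final answer: C(10,1) = 10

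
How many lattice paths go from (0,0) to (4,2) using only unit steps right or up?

Each path has 4 right steps and 2 up steps in some order (6 steps total).
Choose which 2 of the 6 steps are up: C(6,2).

Final answer: C(6,2) = 15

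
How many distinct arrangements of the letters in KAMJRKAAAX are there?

Letters (A:4, J:1, K:2, M:1, R:1, X:1). Total letters: 10.
Permutations = 10!/(4! x 2!).

Final answer: 75600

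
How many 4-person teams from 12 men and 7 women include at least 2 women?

Sum over valid woman counts:
C(7,2)C(12,2) = 1386
C(7,3)C(12,1) = 420
C(7,4)C(12,0) = 35
Total: 1386 + 420 + 35.

Final answer: 1841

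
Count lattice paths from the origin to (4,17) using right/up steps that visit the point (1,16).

Paths (0,0)->(1,16): C(17,16) = 17.
Paths (1,16)->(4,17): C(4,1) = 4.
By multiplication principle: 17 x 4.

Final answer: 68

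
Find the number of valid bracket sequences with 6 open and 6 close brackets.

This is counted by the nth Catalan number C_n. Here n = 6 (pairs).
Using C_0 = 1 and C_(k+1) = C_k x 2(2k+1)/(k+2), build up term by term: C_1=1, C_2=2, C_3=5, C_4=14, C_5=42, C_6=132.

Final answer: C_{6} = 132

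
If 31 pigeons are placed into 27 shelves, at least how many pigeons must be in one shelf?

By the pigeonhole principle: ceiling(31/27).

Final answer: 2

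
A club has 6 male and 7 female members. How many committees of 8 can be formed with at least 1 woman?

Sum over valid woman counts:
C(7,2)C(6,6) = 21
C(7,3)C(6,5) = 210
C(7,4)C(6,4) = 525
C(7,5)C(6,3) = 420
C(7,6)C(6,2) = 105
C(7,7)C(6,1) = 6
Total: 21 + 210 + 525 + 420 + 105 + 6.

Final answer: 1287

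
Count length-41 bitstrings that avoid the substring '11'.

Classify by the final bit: ...0 gives a(n-1) strings, ...01 gives a(n-2) strings. Thus a(n) = a(n-1) + a(n-2) with a(1)=2, a(2)=3.
Iterating the recurrence: a(1)=2, a(2)=3, a(3)=5, a(4)=8, a(5)=13, a(6)=21, a(7)=34, a(8)=55, a(9)=89, a(10)=144, a(11)=233, a(12)=377, a(13)=610, a(14)=987, a(15)=1597, a(16)=2584, a(17)=4181, a(18)=6765, a(19)=10946, a(20)=17711, a(21)=28657, a(22)=46368, a(23)=75025, a(24)=121393, a(25)=196418, a(26)=317811, a(27)=514229, a(28)=832040, a(29)=1346269, a(30)=2178309, a(31)=3524578, a(32)=5702887, a(33)=9227465, a(34)=14930352, a(35)=24157817, a(36)=39088169, a(37)=63245986, a(38)=102334155, a(39)=165580141, a(40)=267914296, a(41)=433494437.

Final answer: 433494437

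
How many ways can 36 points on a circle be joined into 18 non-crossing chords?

This is a standard Catalan-number count: the answer is C_n. Here n = 36/2 = 18.
C_n = C(2n,n) - C(2n,n+1), so C_{18} = C(36,18) - C(36,19) = 9075135300 - 8597496600.

Final answer: C_{18} = 477638700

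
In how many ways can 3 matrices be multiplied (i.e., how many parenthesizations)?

The structures are counted by the Catalan number C_n. Here n = 3 - 1 = 2.
C_n = (2n)!/(n!(n+1)!), so C_{2} = 4!/(2! x 3!) = C(4,2)/3 = 6/3.

Final answer: C_{2} = 2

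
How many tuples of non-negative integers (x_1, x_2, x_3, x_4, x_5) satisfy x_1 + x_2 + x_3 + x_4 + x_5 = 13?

Stars and bars with 13 stars and 4 bars:
C(13+5-1, 5-1) = C(17,4).

Final answer: C(17,4) = 2380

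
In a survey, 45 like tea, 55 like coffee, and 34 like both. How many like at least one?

|A union B| = |A| + |B| - |A intersect B| = 45 + 55 - 34.

Final answer: 66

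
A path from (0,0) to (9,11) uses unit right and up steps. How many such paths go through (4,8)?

Paths (0,0)->(4,8): C(12,8) = 495.
Paths (4,8)->(9,11): C(8,3) = 56.
By multiplication principle: 495 x 56.

Final answer: 27720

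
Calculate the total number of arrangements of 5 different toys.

The number of ways to arrange 5 distinct objects is 5!.

Final answer: 5! = 120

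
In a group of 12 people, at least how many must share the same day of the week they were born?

There are 7 possible values for day of the week they were born. With 12 people and 7 categories, by pigeonhole: ceiling(12/7).

Final answer: 2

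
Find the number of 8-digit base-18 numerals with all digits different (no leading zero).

First digit: 17 (nonzero). Second: 17 (not first). Third: 16, etc.
Total: 17 x 17 x 16 x 15 x 14 x 13 x 12 x 11.

Final answer: 1666304640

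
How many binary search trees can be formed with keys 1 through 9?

This is a standard Catalan-number count: the answer is C_n. Here n = 9.
Using C_0 = 1 and C_(k+1) = C_k x 2(2k+1)/(k+2), build up term by term: C_1=1, C_2=2, C_3=5, C_4=14, C_5=42, C_6=132, C_7=429, C_8=1430, C_9=4862.

Final answer: C_{9} = 4862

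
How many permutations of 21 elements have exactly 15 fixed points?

Choose which 15 elements are fixed: C(21,15) = 54264.
Derange the remaining 6 using D(j) = (j-1)(D(j-1) + D(j-2)), D(0)=1, D(1)=0: D(2)=1, D(3)=2, D(4)=9, D(5)=44, D(6)=265.
Total: 54264 x 265.

Final answer: C(21,15) D(6) = 14379960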